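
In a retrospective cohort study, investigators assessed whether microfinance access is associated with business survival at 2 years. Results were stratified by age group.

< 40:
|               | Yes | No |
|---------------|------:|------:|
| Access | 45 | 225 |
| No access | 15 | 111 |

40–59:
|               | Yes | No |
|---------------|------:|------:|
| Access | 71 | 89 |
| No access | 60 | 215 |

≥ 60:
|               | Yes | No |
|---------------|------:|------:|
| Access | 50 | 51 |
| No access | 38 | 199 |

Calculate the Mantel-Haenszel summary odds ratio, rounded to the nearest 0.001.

2.908

OR_MH = Σ(aᵢdᵢ/nᵢ) / Σ(bᵢcᵢ/nᵢ), where nᵢ is the stratum total.
Stratum 1 (< 40): n = 396; a·d/n = 45·111/396 = 12.6136; b·c/n = 225·15/396 = 8.5227
Stratum 2 (40–59): n = 435; a·d/n = 71·215/435 = 35.0920; b·c/n = 89·60/435 = 12.2759
Stratum 3 (≥ 60): n = 338; a·d/n = 50·199/338 = 29.4379; b·c/n = 51·38/338 = 5.7337
OR_MH = (12.6136 + 35.0920 + 29.4379) / (8.5227 + 12.2759 + 5.7337) = 77.1435 / 26.5323 = 2.90753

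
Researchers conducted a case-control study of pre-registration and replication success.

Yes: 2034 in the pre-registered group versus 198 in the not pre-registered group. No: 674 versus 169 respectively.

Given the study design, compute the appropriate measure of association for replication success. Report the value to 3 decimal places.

From the description: a = 2034, b = 674, c = 198, d = 169.
This is a case-control study: participants were sampled on outcome status, so risks in the source population cannot be estimated directly — relative risk is not valid here. The odds ratio is the appropriate measure.
OR = (a·d)/(b·c) = (2034 × 169) / (674 × 198) = 343746 / 133452 = 2.57580

2.576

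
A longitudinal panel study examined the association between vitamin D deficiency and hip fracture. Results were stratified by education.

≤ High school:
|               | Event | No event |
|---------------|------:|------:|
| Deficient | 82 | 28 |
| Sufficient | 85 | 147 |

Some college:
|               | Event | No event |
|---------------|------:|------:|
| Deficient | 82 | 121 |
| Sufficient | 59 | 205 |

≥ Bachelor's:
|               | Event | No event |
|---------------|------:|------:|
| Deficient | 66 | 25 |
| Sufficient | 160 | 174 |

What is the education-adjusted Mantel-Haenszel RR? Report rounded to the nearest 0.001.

RR_MH = Σ(aᵢ·n₀ᵢ/nᵢ) / Σ(cᵢ·n₁ᵢ/nᵢ), with n₁ᵢ = aᵢ+bᵢ (exposed), n₀ᵢ = cᵢ+dᵢ (unexposed), nᵢ = n₁ᵢ+n₀ᵢ.
Stratum 1 (≤ High school): n₁ = 110, n₀ = 232, n = 342; a·n₀/n = 82·232/342 = 55.6257; c·n₁/n = 85·110/342 = 27.3392
Stratum 2 (Some college): n₁ = 203, n₀ = 264, n = 467; a·n₀/n = 82·264/467 = 46.3555; c·n₁/n = 59·203/467 = 25.6467
Stratum 3 (≥ Bachelor's): n₁ = 91, n₀ = 334, n = 425; a·n₀/n = 66·334/425 = 51.8682; c·n₁/n = 160·91/425 = 34.2588
RR_MH = (55.6257 + 46.3555 + 51.8682) / (27.3392 + 25.6467 + 34.2588) = 153.8494 / 87.2447 = 1.76342

1.763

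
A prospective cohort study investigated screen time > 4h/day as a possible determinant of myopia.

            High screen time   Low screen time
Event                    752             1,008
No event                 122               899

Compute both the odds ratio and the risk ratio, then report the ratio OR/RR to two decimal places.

3.38

Reading the table with exposure as columns: a = 752 (High screen time, case), b = 122 (High screen time, non-case), c = 1008 (Low screen time, case), d = 899.
OR = (752·899)/(122·1008) = 676048/122976 = 5.49740
Risk in exposed = 752/874 = 0.86041; risk in unexposed = 1008/1907 = 0.52858; RR = 1.62778
OR/RR = 5.49740 / 1.62778 = 3.37723
The outcome is not rare, so the OR lies further from 1 than the RR.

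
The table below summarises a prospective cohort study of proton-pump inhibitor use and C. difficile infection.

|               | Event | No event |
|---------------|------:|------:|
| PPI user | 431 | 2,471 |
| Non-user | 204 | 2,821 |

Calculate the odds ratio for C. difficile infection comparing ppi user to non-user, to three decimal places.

2.412

Cells: a = 431, b = 2471, c = 204, d = 2821.
OR = (a·d)/(b·c) = (431 × 2821) / (2471 × 204) = 1215851 / 504084 = 2.41200
The odds of C. difficile infection are about 2.41 times as high in the ppi user group.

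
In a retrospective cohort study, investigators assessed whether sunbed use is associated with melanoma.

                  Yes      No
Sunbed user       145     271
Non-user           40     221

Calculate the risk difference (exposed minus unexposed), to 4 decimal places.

0.1953

Cells: a = 145, b = 271, c = 40, d = 221.
Risk in exposed = 145/416 = 0.348558; risk in unexposed = 40/261 = 0.153257.
Risk difference = 0.348558 − 0.153257 = 0.195301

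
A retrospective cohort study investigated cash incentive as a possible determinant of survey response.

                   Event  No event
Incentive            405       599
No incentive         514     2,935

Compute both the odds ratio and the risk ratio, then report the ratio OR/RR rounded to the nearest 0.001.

1.426

Cells: a = 405, b = 599, c = 514, d = 2935.
OR = (405·2935)/(599·514) = 1188675/307886 = 3.86076
Risk in exposed = 405/1004 = 0.40339; risk in unexposed = 514/3449 = 0.14903; RR = 2.70677
OR/RR = 3.86076 / 2.70677 = 1.42634
The outcome is not rare, so the OR lies further from 1 than the RR.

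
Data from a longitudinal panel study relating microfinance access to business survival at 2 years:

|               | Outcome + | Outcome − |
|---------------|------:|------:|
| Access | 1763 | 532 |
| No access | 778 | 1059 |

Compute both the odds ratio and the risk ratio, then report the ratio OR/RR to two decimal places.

2.49

Cells: a = 1763, b = 532, c = 778, d = 1059.
OR = (1763·1059)/(532·778) = 1867017/413896 = 4.51084
Risk in exposed = 1763/2295 = 0.76819; risk in unexposed = 778/1837 = 0.42352; RR = 1.81384
OR/RR = 4.51084 / 1.81384 = 2.48690
The outcome is not rare, so the OR lies further from 1 than the RR.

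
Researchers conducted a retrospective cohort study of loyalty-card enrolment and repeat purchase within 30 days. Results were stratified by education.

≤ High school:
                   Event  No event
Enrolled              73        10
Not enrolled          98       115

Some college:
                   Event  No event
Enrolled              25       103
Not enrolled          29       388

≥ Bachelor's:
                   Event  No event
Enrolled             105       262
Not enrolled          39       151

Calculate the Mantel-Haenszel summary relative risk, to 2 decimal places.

RR_MH = Σ(aᵢ·n₀ᵢ/nᵢ) / Σ(cᵢ·n₁ᵢ/nᵢ), with n₁ᵢ = aᵢ+bᵢ (exposed), n₀ᵢ = cᵢ+dᵢ (unexposed), nᵢ = n₁ᵢ+n₀ᵢ.
Stratum 1 (≤ High school): n₁ = 83, n₀ = 213, n = 296; a·n₀/n = 73·213/296 = 52.5304; c·n₁/n = 98·83/296 = 27.4797
Stratum 2 (Some college): n₁ = 128, n₀ = 417, n = 545; a·n₀/n = 25·417/545 = 19.1284; c·n₁/n = 29·128/545 = 6.8110
Stratum 3 (≥ Bachelor's): n₁ = 367, n₀ = 190, n = 557; a·n₀/n = 105·190/557 = 35.8169; c·n₁/n = 39·367/557 = 25.6966
RR_MH = (52.5304 + 19.1284 + 35.8169) / (27.4797 + 6.8110 + 25.6966) = 107.4757 / 59.9873 = 1.79164

1.79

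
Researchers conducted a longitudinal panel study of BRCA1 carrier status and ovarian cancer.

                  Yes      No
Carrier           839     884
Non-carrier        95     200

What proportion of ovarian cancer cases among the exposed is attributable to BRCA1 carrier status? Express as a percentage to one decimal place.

33.9

Cells: a = 839, b = 884, c = 95, d = 200.
Risk in exposed = 839/1723 = 0.48694; risk in unexposed = 95/295 = 0.32203.
RR = 0.48694/0.32203 = 1.51208
AR% = (RR − 1)/RR × 100 = (1.51208 − 1)/1.51208 × 100 = 33.8660%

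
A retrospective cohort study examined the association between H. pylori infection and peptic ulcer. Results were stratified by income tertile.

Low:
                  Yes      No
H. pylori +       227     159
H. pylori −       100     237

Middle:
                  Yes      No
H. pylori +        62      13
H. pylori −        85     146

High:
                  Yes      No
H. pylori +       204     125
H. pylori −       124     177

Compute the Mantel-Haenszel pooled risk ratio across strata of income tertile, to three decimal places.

1.799

RR_MH = Σ(aᵢ·n₀ᵢ/nᵢ) / Σ(cᵢ·n₁ᵢ/nᵢ), with n₁ᵢ = aᵢ+bᵢ (exposed), n₀ᵢ = cᵢ+dᵢ (unexposed), nᵢ = n₁ᵢ+n₀ᵢ.
Stratum 1 (Low): n₁ = 386, n₀ = 337, n = 723; a·n₀/n = 227·337/723 = 105.8077; c·n₁/n = 100·386/723 = 53.3887
Stratum 2 (Middle): n₁ = 75, n₀ = 231, n = 306; a·n₀/n = 62·231/306 = 46.8039; c·n₁/n = 85·75/306 = 20.8333
Stratum 3 (High): n₁ = 329, n₀ = 301, n = 630; a·n₀/n = 204·301/630 = 97.4667; c·n₁/n = 124·329/630 = 64.7556
RR_MH = (105.8077 + 46.8039 + 97.4667) / (53.3887 + 20.8333 + 64.7556) = 250.0783 / 138.9775 = 1.79942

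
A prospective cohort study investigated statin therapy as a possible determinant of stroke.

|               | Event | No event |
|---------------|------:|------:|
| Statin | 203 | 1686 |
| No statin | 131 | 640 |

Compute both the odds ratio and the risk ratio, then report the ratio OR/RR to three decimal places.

0.930

Cells: a = 203, b = 1686, c = 131, d = 640.
OR = (203·640)/(1686·131) = 129920/220866 = 0.58823
Risk in exposed = 203/1889 = 0.10746; risk in unexposed = 131/771 = 0.16991; RR = 0.63248
OR/RR = 0.58823 / 0.63248 = 0.93004
The outcome is not rare, so the OR lies further from 1 than the RR.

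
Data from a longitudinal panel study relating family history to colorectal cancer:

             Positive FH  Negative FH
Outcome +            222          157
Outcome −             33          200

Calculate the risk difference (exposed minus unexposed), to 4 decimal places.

0.4308

Reading the table with exposure as columns: a = 222 (Positive FH, case), b = 33 (Positive FH, non-case), c = 157 (Negative FH, case), d = 200.
Risk in exposed = 222/255 = 0.870588; risk in unexposed = 157/357 = 0.439776.
Risk difference = 0.870588 − 0.439776 = 0.430812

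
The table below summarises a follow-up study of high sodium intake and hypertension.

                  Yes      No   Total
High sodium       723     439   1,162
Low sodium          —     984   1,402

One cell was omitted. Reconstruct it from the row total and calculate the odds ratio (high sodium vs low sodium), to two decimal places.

3.88

The missing cell is in the unexposed row: 1402 − 984 = 418.
So a = 723, b = 439, c = 418, d = 984.
OR = (a·d)/(b·c) = (723 × 984) / (439 × 418) = 711432 / 183502 = 3.87697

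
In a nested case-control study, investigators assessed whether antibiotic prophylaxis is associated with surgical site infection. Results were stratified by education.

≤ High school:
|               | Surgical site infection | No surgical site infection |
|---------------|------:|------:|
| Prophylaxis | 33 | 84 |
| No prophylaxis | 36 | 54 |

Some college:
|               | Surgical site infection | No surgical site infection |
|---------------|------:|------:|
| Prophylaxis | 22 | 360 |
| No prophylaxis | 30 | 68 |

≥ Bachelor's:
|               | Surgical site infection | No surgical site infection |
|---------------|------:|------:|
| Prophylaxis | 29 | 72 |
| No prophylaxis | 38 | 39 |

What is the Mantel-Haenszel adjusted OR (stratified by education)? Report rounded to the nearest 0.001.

OR_MH = Σ(aᵢdᵢ/nᵢ) / Σ(bᵢcᵢ/nᵢ), where nᵢ is the stratum total.
Stratum 1 (≤ High school): n = 207; a·d/n = 33·54/207 = 8.6087; b·c/n = 84·36/207 = 14.6087
Stratum 2 (Some college): n = 480; a·d/n = 22·68/480 = 3.1167; b·c/n = 360·30/480 = 22.5000
Stratum 3 (≥ Bachelor's): n = 178; a·d/n = 29·39/178 = 6.3539; b·c/n = 72·38/178 = 15.3708
OR_MH = (8.6087 + 3.1167 + 6.3539) / (14.6087 + 22.5000 + 15.3708) = 18.0793 / 52.4795 = 0.34450

0.345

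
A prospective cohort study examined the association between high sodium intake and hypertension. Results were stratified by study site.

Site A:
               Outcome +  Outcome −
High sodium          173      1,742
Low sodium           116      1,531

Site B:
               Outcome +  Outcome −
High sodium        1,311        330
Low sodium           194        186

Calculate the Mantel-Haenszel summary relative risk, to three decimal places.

1.485

RR_MH = Σ(aᵢ·n₀ᵢ/nᵢ) / Σ(cᵢ·n₁ᵢ/nᵢ), with n₁ᵢ = aᵢ+bᵢ (exposed), n₀ᵢ = cᵢ+dᵢ (unexposed), nᵢ = n₁ᵢ+n₀ᵢ.
Stratum 1 (Site A): n₁ = 1915, n₀ = 1647, n = 3562; a·n₀/n = 173·1647/3562 = 79.9919; c·n₁/n = 116·1915/3562 = 62.3638
Stratum 2 (Site B): n₁ = 1641, n₀ = 380, n = 2021; a·n₀/n = 1311·380/2021 = 246.5017; c·n₁/n = 194·1641/2021 = 157.5230
RR_MH = (79.9919 + 246.5017) / (62.3638 + 157.5230) = 326.4936 / 219.8868 = 1.48483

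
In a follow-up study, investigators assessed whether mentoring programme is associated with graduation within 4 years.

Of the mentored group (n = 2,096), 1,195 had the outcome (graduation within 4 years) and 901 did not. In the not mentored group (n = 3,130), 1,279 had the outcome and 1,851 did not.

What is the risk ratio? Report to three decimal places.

From the description: a = 1195, b = 901, c = 1279, d = 1851.
Risk in exposed = 1195/2096 = 0.57013; risk in unexposed = 1279/3130 = 0.40863.
RR = 0.57013 / 0.40863 = 1.39524
The risk among the exposed is 1.40 times that among the unexposed.

1.395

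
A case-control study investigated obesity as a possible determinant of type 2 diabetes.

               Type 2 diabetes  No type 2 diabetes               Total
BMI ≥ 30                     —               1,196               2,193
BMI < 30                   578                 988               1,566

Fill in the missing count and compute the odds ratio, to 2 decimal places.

The missing cell is in the exposed row: 2193 − 1196 = 997.
So a = 997, b = 1196, c = 578, d = 988.
OR = (a·d)/(b·c) = (997 × 988) / (1196 × 578) = 985036 / 691288 = 1.42493

1.42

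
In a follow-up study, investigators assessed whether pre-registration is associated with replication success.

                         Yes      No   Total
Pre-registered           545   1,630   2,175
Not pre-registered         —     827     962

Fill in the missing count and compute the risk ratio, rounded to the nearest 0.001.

1.786

The missing cell is in the unexposed row: 962 − 827 = 135.
So a = 545, b = 1630, c = 135, d = 827.
RR = [a/(a+b)] / [c/(c+d)] = (545/2175) / (135/962) = 0.25057/0.14033 = 1.78558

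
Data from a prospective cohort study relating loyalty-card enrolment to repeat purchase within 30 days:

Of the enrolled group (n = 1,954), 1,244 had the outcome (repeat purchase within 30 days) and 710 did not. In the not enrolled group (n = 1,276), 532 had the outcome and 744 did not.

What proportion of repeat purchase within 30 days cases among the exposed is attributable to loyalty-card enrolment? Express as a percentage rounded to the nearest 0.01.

34.51

From the description: a = 1244, b = 710, c = 532, d = 744.
Risk in exposed = 1244/1954 = 0.63664; risk in unexposed = 532/1276 = 0.41693.
RR = 0.63664/0.41693 = 1.52699
AR% = (RR − 1)/RR × 100 = (1.52699 − 1)/1.52699 × 100 = 34.5115%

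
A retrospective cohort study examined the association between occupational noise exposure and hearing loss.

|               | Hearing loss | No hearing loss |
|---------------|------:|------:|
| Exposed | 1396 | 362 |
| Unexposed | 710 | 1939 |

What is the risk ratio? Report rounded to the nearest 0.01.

Cells: a = 1396, b = 362, c = 710, d = 1939.
Risk in exposed = 1396/1758 = 0.79408; risk in unexposed = 710/2649 = 0.26803.
RR = 0.79408 / 0.26803 = 2.96272
The risk among the exposed is 2.96 times that among the unexposed.

2.96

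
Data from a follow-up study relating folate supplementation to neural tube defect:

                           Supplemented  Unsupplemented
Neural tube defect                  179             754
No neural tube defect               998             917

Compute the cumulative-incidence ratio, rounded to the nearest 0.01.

Reading the table with exposure as columns: a = 179 (Supplemented, case), b = 998 (Supplemented, non-case), c = 754 (Unsupplemented, case), d = 917.
Risk in exposed = 179/1177 = 0.15208; risk in unexposed = 754/1671 = 0.45123.
RR = 0.15208 / 0.45123 = 0.33704
The risk is 66% lower among the exposed than among the unexposed.

0.34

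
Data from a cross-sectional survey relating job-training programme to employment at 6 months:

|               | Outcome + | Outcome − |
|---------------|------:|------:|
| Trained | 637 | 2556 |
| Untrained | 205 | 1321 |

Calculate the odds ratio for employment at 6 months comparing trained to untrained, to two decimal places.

Cells: a = 637, b = 2556, c = 205, d = 1321.
OR = (a·d)/(b·c) = (637 × 1321) / (2556 × 205) = 841477 / 523980 = 1.60593
The odds of employment at 6 months are about 1.61 times as high in the trained group.

1.61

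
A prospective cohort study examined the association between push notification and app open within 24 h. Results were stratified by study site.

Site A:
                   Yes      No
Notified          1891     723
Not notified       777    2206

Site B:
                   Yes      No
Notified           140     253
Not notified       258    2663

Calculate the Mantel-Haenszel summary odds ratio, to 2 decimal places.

7.14

OR_MH = Σ(aᵢdᵢ/nᵢ) / Σ(bᵢcᵢ/nᵢ), where nᵢ is the stratum total.
Stratum 1 (Site A): n = 5597; a·d/n = 1891·2206/5597 = 745.3182; b·c/n = 723·777/5597 = 100.3700
Stratum 2 (Site B): n = 3314; a·d/n = 140·2663/3314 = 112.4985; b·c/n = 253·258/3314 = 19.6964
OR_MH = (745.3182 + 112.4985) / (100.3700 + 19.6964) = 857.8167 / 120.0665 = 7.14452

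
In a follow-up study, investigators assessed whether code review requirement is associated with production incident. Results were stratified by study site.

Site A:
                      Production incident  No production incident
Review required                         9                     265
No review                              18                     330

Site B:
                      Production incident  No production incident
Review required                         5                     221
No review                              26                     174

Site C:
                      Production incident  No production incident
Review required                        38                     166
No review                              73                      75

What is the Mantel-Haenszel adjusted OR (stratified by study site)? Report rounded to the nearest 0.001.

OR_MH = Σ(aᵢdᵢ/nᵢ) / Σ(bᵢcᵢ/nᵢ), where nᵢ is the stratum total.
Stratum 1 (Site A): n = 622; a·d/n = 9·330/622 = 4.7749; b·c/n = 265·18/622 = 7.6688
Stratum 2 (Site B): n = 426; a·d/n = 5·174/426 = 2.0423; b·c/n = 221·26/426 = 13.4883
Stratum 3 (Site C): n = 352; a·d/n = 38·75/352 = 8.0966; b·c/n = 166·73/352 = 34.4261
OR_MH = (4.7749 + 2.0423 + 8.0966) / (7.6688 + 13.4883 + 34.4261) = 14.9138 / 55.5832 = 0.26831

0.268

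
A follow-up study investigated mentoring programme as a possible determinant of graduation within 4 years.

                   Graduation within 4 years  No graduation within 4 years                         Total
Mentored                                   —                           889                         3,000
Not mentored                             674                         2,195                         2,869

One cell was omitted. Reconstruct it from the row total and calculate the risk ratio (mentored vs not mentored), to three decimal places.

The missing cell is in the exposed row: 3000 − 889 = 2111.
So a = 2111, b = 889, c = 674, d = 2195.
RR = [a/(a+b)] / [c/(c+d)] = (2111/3000) / (674/2869) = 0.70367/0.23493 = 2.99528

2.995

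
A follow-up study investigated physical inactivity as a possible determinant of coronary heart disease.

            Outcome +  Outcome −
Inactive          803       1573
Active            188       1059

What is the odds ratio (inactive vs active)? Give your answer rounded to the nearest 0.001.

2.876

Cells: a = 803, b = 1573, c = 188, d = 1059.
OR = (a·d)/(b·c) = (803 × 1059) / (1573 × 188) = 850377 / 295724 = 2.87558
The odds of coronary heart disease are about 2.88 times as high in the inactive group.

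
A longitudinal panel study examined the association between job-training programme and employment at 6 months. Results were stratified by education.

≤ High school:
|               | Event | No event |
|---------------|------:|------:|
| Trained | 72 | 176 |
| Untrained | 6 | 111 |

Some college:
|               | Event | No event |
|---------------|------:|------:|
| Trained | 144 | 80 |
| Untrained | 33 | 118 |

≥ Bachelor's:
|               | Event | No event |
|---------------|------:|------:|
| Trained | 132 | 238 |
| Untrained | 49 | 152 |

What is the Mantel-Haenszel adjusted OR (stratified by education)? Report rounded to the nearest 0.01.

3.37

OR_MH = Σ(aᵢdᵢ/nᵢ) / Σ(bᵢcᵢ/nᵢ), where nᵢ is the stratum total.
Stratum 1 (≤ High school): n = 365; a·d/n = 72·111/365 = 21.8959; b·c/n = 176·6/365 = 2.8932
Stratum 2 (Some college): n = 375; a·d/n = 144·118/375 = 45.3120; b·c/n = 80·33/375 = 7.0400
Stratum 3 (≥ Bachelor's): n = 571; a·d/n = 132·152/571 = 35.1384; b·c/n = 238·49/571 = 20.4238
OR_MH = (21.8959 + 45.3120 + 35.1384) / (2.8932 + 7.0400 + 20.4238) = 102.3462 / 30.3570 = 3.37143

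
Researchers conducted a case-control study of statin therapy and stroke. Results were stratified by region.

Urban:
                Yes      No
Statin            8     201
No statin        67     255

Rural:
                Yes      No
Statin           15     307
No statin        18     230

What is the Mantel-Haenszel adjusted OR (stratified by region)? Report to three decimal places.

0.282

OR_MH = Σ(aᵢdᵢ/nᵢ) / Σ(bᵢcᵢ/nᵢ), where nᵢ is the stratum total.
Stratum 1 (Urban): n = 531; a·d/n = 8·255/531 = 3.8418; b·c/n = 201·67/531 = 25.3616
Stratum 2 (Rural): n = 570; a·d/n = 15·230/570 = 6.0526; b·c/n = 307·18/570 = 9.6947
OR_MH = (3.8418 + 6.0526) / (25.3616 + 9.6947) = 9.8944 / 35.0563 = 0.28224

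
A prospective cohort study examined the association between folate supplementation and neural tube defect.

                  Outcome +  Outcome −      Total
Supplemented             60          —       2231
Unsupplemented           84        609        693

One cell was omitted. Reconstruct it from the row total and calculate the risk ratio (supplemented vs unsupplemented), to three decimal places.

The missing cell is in the exposed row: 2231 − 60 = 2171.
So a = 60, b = 2171, c = 84, d = 609.
RR = [a/(a+b)] / [c/(c+d)] = (60/2231) / (84/693) = 0.02689/0.12121 = 0.22187

0.222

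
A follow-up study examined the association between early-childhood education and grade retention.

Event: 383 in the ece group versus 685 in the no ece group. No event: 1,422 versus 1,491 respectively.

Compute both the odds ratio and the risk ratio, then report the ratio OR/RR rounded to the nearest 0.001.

From the description: a = 383, b = 1422, c = 685, d = 1491.
OR = (383·1491)/(1422·685) = 571053/974070 = 0.58625
Risk in exposed = 383/1805 = 0.21219; risk in unexposed = 685/2176 = 0.31480; RR = 0.67405
OR/RR = 0.58625 / 0.67405 = 0.86975
The outcome is not rare, so the OR lies further from 1 than the RR.

0.870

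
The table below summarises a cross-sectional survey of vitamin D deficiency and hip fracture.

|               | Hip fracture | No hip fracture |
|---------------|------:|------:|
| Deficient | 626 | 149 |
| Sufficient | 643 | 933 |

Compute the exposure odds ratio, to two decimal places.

Cells: a = 626, b = 149, c = 643, d = 933.
OR = (a·d)/(b·c) = (626 × 933) / (149 × 643) = 584058 / 95807 = 6.09619
The odds of hip fracture are about 6.10 times as high in the deficient group.

6.10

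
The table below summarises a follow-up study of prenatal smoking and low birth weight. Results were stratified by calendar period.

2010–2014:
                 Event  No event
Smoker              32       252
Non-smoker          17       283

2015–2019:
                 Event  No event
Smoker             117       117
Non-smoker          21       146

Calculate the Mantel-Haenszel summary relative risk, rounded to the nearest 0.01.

RR_MH = Σ(aᵢ·n₀ᵢ/nᵢ) / Σ(cᵢ·n₁ᵢ/nᵢ), with n₁ᵢ = aᵢ+bᵢ (exposed), n₀ᵢ = cᵢ+dᵢ (unexposed), nᵢ = n₁ᵢ+n₀ᵢ.
Stratum 1 (2010–2014): n₁ = 284, n₀ = 300, n = 584; a·n₀/n = 32·300/584 = 16.4384; c·n₁/n = 17·284/584 = 8.2671
Stratum 2 (2015–2019): n₁ = 234, n₀ = 167, n = 401; a·n₀/n = 117·167/401 = 48.7257; c·n₁/n = 21·234/401 = 12.2544
RR_MH = (16.4384 + 48.7257) / (8.2671 + 12.2544) = 65.1640 / 20.5215 = 3.17541

3.18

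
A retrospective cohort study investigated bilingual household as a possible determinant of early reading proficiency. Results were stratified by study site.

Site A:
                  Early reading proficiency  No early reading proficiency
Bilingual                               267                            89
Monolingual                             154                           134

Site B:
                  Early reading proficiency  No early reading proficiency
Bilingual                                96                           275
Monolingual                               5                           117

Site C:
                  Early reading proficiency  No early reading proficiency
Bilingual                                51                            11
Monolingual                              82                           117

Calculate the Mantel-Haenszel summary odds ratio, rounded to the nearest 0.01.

OR_MH = Σ(aᵢdᵢ/nᵢ) / Σ(bᵢcᵢ/nᵢ), where nᵢ is the stratum total.
Stratum 1 (Site A): n = 644; a·d/n = 267·134/644 = 55.5559; b·c/n = 89·154/644 = 21.2826
Stratum 2 (Site B): n = 493; a·d/n = 96·117/493 = 22.7830; b·c/n = 275·5/493 = 2.7890
Stratum 3 (Site C): n = 261; a·d/n = 51·117/261 = 22.8621; b·c/n = 11·82/261 = 3.4559
OR_MH = (55.5559 + 22.7830 + 22.8621) / (21.2826 + 2.7890 + 3.4559) = 101.2009 / 27.5276 = 3.67634

3.68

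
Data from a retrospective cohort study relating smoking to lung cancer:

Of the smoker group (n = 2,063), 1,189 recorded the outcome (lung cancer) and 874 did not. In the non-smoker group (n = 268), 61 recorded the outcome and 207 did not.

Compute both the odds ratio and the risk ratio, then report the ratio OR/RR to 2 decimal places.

1.82

From the description: a = 1189, b = 874, c = 61, d = 207.
OR = (1189·207)/(874·61) = 246123/53314 = 4.61648
Risk in exposed = 1189/2063 = 0.57635; risk in unexposed = 61/268 = 0.22761; RR = 2.53214
OR/RR = 4.61648 / 2.53214 = 1.82315
The outcome is not rare, so the OR lies further from 1 than the RR.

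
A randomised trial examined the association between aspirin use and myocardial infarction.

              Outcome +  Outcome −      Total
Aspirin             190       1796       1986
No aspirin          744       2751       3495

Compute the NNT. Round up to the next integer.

9

Risk in treated group = 190/1986 = 0.09567; risk in control = 744/3495 = 0.21288.
Absolute risk reduction = 0.21288 − 0.09567 = 0.11721
NNT = 1 / ARR = 1 / 0.11721 = 8.532 → round up → 9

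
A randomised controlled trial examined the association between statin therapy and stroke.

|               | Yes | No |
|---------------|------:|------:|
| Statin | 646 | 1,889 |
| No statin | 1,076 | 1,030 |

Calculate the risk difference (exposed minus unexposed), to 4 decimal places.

Cells: a = 646, b = 1889, c = 1076, d = 1030.
Risk in exposed = 646/2535 = 0.254832; risk in unexposed = 1076/2106 = 0.510921.
Risk difference = 0.254832 − 0.510921 = -0.256089

-0.2561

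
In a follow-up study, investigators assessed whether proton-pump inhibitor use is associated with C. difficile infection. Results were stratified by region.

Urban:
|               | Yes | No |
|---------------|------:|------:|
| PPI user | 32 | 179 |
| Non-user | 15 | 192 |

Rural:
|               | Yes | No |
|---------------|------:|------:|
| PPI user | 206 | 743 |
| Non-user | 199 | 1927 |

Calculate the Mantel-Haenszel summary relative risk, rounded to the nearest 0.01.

2.29

RR_MH = Σ(aᵢ·n₀ᵢ/nᵢ) / Σ(cᵢ·n₁ᵢ/nᵢ), with n₁ᵢ = aᵢ+bᵢ (exposed), n₀ᵢ = cᵢ+dᵢ (unexposed), nᵢ = n₁ᵢ+n₀ᵢ.
Stratum 1 (Urban): n₁ = 211, n₀ = 207, n = 418; a·n₀/n = 32·207/418 = 15.8469; c·n₁/n = 15·211/418 = 7.5718
Stratum 2 (Rural): n₁ = 949, n₀ = 2126, n = 3075; a·n₀/n = 206·2126/3075 = 142.4247; c·n₁/n = 199·949/3075 = 61.4150
RR_MH = (15.8469 + 142.4247) / (7.5718 + 61.4150) = 158.2716 / 68.9867 = 2.29423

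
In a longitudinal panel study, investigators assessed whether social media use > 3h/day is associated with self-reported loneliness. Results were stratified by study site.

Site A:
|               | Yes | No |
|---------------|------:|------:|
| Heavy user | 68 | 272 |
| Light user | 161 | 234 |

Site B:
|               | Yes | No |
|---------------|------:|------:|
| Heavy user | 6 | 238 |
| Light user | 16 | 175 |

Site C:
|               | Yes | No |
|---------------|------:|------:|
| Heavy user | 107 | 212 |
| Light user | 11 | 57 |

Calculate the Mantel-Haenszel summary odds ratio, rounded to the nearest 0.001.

0.536

OR_MH = Σ(aᵢdᵢ/nᵢ) / Σ(bᵢcᵢ/nᵢ), where nᵢ is the stratum total.
Stratum 1 (Site A): n = 735; a·d/n = 68·234/735 = 21.6490; b·c/n = 272·161/735 = 59.5810
Stratum 2 (Site B): n = 435; a·d/n = 6·175/435 = 2.4138; b·c/n = 238·16/435 = 8.7540
Stratum 3 (Site C): n = 387; a·d/n = 107·57/387 = 15.7597; b·c/n = 212·11/387 = 6.0258
OR_MH = (21.6490 + 2.4138 + 15.7597) / (59.5810 + 8.7540 + 6.0258) = 39.8225 / 74.3608 = 0.53553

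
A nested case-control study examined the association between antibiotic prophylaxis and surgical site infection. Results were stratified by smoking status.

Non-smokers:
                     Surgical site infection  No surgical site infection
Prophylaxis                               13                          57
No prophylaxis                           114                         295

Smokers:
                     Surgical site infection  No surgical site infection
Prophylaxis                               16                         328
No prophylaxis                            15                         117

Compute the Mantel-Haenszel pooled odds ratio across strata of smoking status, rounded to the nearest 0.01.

0.50

OR_MH = Σ(aᵢdᵢ/nᵢ) / Σ(bᵢcᵢ/nᵢ), where nᵢ is the stratum total.
Stratum 1 (Non-smokers): n = 479; a·d/n = 13·295/479 = 8.0063; b·c/n = 57·114/479 = 13.5658
Stratum 2 (Smokers): n = 476; a·d/n = 16·117/476 = 3.9328; b·c/n = 328·15/476 = 10.3361
OR_MH = (8.0063 + 3.9328) / (13.5658 + 10.3361) = 11.9390 / 23.9019 = 0.49950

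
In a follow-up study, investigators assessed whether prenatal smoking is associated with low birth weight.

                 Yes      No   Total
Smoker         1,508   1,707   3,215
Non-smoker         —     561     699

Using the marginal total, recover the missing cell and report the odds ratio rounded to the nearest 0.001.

The missing cell is in the unexposed row: 699 − 561 = 138.
So a = 1508, b = 1707, c = 138, d = 561.
OR = (a·d)/(b·c) = (1508 × 561) / (1707 × 138) = 845988 / 235566 = 3.59130

3.591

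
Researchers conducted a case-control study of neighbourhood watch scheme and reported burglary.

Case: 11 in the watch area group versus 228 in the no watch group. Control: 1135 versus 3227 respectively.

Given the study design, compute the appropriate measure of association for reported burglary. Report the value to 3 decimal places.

From the description: a = 11, b = 1135, c = 228, d = 3227.
This is a case-control study: participants were sampled on outcome status, so risks in the source population cannot be estimated directly — relative risk is not valid here. The odds ratio is the appropriate measure.
OR = (a·d)/(b·c) = (11 × 3227) / (1135 × 228) = 35497 / 258780 = 0.13717

0.137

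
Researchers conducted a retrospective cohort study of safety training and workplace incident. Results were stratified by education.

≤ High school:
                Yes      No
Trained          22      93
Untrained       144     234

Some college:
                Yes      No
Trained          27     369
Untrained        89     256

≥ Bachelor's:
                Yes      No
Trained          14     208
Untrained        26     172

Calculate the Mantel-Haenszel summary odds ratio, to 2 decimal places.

0.30

OR_MH = Σ(aᵢdᵢ/nᵢ) / Σ(bᵢcᵢ/nᵢ), where nᵢ is the stratum total.
Stratum 1 (≤ High school): n = 493; a·d/n = 22·234/493 = 10.4422; b·c/n = 93·144/493 = 27.1643
Stratum 2 (Some college): n = 741; a·d/n = 27·256/741 = 9.3279; b·c/n = 369·89/741 = 44.3198
Stratum 3 (≥ Bachelor's): n = 420; a·d/n = 14·172/420 = 5.7333; b·c/n = 208·26/420 = 12.8762
OR_MH = (10.4422 + 9.3279 + 5.7333) / (27.1643 + 44.3198 + 12.8762) = 25.5035 / 84.3603 = 0.30232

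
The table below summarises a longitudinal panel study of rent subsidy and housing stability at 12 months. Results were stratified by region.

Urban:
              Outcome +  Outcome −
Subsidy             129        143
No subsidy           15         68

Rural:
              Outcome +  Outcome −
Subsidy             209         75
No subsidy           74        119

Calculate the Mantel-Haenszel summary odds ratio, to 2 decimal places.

OR_MH = Σ(aᵢdᵢ/nᵢ) / Σ(bᵢcᵢ/nᵢ), where nᵢ is the stratum total.
Stratum 1 (Urban): n = 355; a·d/n = 129·68/355 = 24.7099; b·c/n = 143·15/355 = 6.0423
Stratum 2 (Rural): n = 477; a·d/n = 209·119/477 = 52.1405; b·c/n = 75·74/477 = 11.6352
OR_MH = (24.7099 + 52.1405) / (6.0423 + 11.6352) = 76.8503 / 17.6775 = 4.34736

4.35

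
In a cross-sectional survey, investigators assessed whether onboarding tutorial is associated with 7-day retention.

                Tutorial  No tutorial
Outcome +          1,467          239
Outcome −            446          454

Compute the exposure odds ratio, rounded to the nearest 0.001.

6.248

Reading the table with exposure as columns: a = 1467 (Tutorial, case), b = 446 (Tutorial, non-case), c = 239 (No tutorial, case), d = 454.
OR = (a·d)/(b·c) = (1467 × 454) / (446 × 239) = 666018 / 106594 = 6.24818
The odds of 7-day retention are about 6.25 times as high in the tutorial group.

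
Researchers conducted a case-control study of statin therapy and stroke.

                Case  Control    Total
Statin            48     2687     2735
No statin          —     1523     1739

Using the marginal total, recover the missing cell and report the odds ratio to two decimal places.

The missing cell is in the unexposed row: 1739 − 1523 = 216.
So a = 48, b = 2687, c = 216, d = 1523.
OR = (a·d)/(b·c) = (48 × 1523) / (2687 × 216) = 73104 / 580392 = 0.12596

0.13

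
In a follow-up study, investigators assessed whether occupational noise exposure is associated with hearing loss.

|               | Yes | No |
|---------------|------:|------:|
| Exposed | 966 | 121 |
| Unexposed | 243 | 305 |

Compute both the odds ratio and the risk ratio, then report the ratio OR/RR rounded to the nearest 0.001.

Cells: a = 966, b = 121, c = 243, d = 305.
OR = (966·305)/(121·243) = 294630/29403 = 10.02041
Risk in exposed = 966/1087 = 0.88868; risk in unexposed = 243/548 = 0.44343; RR = 2.00411
OR/RR = 10.02041 / 2.00411 = 4.99992
The outcome is not rare, so the OR lies further from 1 than the RR.

5.000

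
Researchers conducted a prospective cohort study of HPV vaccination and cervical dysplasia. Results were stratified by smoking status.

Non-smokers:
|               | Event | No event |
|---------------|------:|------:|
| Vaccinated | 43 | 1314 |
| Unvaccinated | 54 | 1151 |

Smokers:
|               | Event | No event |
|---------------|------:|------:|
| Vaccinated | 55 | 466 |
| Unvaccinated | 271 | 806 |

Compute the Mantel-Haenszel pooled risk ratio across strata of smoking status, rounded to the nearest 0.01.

RR_MH = Σ(aᵢ·n₀ᵢ/nᵢ) / Σ(cᵢ·n₁ᵢ/nᵢ), with n₁ᵢ = aᵢ+bᵢ (exposed), n₀ᵢ = cᵢ+dᵢ (unexposed), nᵢ = n₁ᵢ+n₀ᵢ.
Stratum 1 (Non-smokers): n₁ = 1357, n₀ = 1205, n = 2562; a·n₀/n = 43·1205/2562 = 20.2244; c·n₁/n = 54·1357/2562 = 28.6019
Stratum 2 (Smokers): n₁ = 521, n₀ = 1077, n = 1598; a·n₀/n = 55·1077/1598 = 37.0682; c·n₁/n = 271·521/1598 = 88.3548
RR_MH = (20.2244 + 37.0682) / (28.6019 + 88.3548) = 57.2926 / 116.9567 = 0.48986

0.49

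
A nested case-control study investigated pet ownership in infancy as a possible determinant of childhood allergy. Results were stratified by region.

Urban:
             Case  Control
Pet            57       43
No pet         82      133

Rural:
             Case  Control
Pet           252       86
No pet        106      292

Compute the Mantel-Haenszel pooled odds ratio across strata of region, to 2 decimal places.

5.26

OR_MH = Σ(aᵢdᵢ/nᵢ) / Σ(bᵢcᵢ/nᵢ), where nᵢ is the stratum total.
Stratum 1 (Urban): n = 315; a·d/n = 57·133/315 = 24.0667; b·c/n = 43·82/315 = 11.1937
Stratum 2 (Rural): n = 736; a·d/n = 252·292/736 = 99.9783; b·c/n = 86·106/736 = 12.3859
OR_MH = (24.0667 + 99.9783) / (11.1937 + 12.3859) = 124.0449 / 23.5795 = 5.26071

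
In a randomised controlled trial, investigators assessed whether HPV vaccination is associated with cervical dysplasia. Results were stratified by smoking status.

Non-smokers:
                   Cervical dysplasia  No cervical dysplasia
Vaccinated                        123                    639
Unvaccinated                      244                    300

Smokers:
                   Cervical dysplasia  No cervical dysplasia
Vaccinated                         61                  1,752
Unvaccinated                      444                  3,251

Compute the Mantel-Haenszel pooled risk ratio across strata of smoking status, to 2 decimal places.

0.32

RR_MH = Σ(aᵢ·n₀ᵢ/nᵢ) / Σ(cᵢ·n₁ᵢ/nᵢ), with n₁ᵢ = aᵢ+bᵢ (exposed), n₀ᵢ = cᵢ+dᵢ (unexposed), nᵢ = n₁ᵢ+n₀ᵢ.
Stratum 1 (Non-smokers): n₁ = 762, n₀ = 544, n = 1306; a·n₀/n = 123·544/1306 = 51.2343; c·n₁/n = 244·762/1306 = 142.3645
Stratum 2 (Smokers): n₁ = 1813, n₀ = 3695, n = 5508; a·n₀/n = 61·3695/5508 = 40.9214; c·n₁/n = 444·1813/5508 = 146.1460
RR_MH = (51.2343 + 40.9214) / (142.3645 + 146.1460) = 92.1557 / 288.5104 = 0.31942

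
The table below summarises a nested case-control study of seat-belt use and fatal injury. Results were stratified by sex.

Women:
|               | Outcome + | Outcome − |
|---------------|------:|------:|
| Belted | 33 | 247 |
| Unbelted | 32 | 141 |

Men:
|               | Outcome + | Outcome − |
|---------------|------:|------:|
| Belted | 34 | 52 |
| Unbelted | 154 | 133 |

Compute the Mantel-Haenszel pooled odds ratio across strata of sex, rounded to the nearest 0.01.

OR_MH = Σ(aᵢdᵢ/nᵢ) / Σ(bᵢcᵢ/nᵢ), where nᵢ is the stratum total.
Stratum 1 (Women): n = 453; a·d/n = 33·141/453 = 10.2715; b·c/n = 247·32/453 = 17.4481
Stratum 2 (Men): n = 373; a·d/n = 34·133/373 = 12.1233; b·c/n = 52·154/373 = 21.4692
OR_MH = (10.2715 + 12.1233) / (17.4481 + 21.4692) = 22.3948 / 38.9173 = 0.57545

0.58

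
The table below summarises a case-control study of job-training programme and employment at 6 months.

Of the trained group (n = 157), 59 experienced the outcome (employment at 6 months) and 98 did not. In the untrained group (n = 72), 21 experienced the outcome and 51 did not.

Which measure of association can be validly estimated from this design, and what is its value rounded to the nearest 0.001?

From the description: a = 59, b = 98, c = 21, d = 51.
This is a case-control study: participants were sampled on outcome status, so risks in the source population cannot be estimated directly — relative risk is not valid here. The odds ratio is the appropriate measure.
OR = (a·d)/(b·c) = (59 × 51) / (98 × 21) = 3009 / 2058 = 1.46210

1.462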